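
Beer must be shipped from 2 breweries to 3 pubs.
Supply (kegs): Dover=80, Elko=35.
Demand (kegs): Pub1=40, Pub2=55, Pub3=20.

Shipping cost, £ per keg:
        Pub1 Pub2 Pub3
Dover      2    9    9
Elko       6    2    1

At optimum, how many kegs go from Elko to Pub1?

0

Solving gives:
  Dover->Pub1: 40 × £2 = £80
  Dover->Pub2: 40 × £9 = £360
  Elko->Pub2: 15 × £2 = £30
  Elko->Pub3: 20 × £1 = £20
Total cost = £490.
The route Elko→Pub1 is not used.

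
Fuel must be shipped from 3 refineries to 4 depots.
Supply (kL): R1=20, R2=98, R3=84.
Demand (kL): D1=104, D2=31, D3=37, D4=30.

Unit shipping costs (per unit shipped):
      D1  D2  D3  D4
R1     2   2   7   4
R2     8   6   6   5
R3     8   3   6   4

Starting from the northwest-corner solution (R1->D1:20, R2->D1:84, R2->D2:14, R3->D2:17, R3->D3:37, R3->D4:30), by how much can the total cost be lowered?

42

Current plan cost = 20·2 + 84·8 + 14·6 + 17·3 + 37·6 + 30·4 = 1189.
Optimal plan:
  R1 to D1: 20 × 2 = 40
  R2 to D1: 84 × 8 = 672
  R2 to D3: 14 × 6 = 84
  R3 to D2: 31 × 3 = 93
  R3 to D3: 23 × 6 = 138
  R3 to D4: 30 × 4 = 120
Optimal cost = 1147.
Saving = 1189 − 1147 = 42.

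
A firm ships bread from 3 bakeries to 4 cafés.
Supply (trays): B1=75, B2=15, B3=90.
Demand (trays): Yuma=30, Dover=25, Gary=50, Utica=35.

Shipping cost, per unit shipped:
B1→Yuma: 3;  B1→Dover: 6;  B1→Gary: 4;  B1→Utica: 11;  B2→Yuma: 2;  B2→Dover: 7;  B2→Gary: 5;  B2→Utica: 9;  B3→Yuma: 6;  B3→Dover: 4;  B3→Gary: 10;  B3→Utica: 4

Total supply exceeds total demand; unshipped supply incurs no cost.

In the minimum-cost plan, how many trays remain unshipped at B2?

0

An optimal plan:
  B1->Yuma: 15 × 3 = 45
  B1->Gary: 50 × 4 = 200
  B2->Yuma: 15 × 2 = 30
  B3->Dover: 25 × 4 = 100
  B3->Utica: 35 × 4 = 140
Total cost = 515.
B2 ships 15 of its 15, leaving 0.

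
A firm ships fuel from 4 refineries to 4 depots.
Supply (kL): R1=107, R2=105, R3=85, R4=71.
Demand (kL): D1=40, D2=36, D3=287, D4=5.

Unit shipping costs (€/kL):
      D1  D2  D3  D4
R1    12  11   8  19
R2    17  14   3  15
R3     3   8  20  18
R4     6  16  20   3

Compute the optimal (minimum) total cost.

One minimum-cost allocation:
  R1→D3: 107 × €8 = €856
  R2→D3: 105 × €3 = €315
  R3→D1: 40 × €3 = €120
  R3→D2: 36 × €8 = €288
  R3→D3: 9 × €20 = €180
  R4→D3: 66 × €20 = €1320
  R4→D4: 5 × €3 = €15
Total = 856 + 315 + 120 + 288 + 180 + 1320 + 15 = €3094.
(Supply check: R1 ships 107; R2 ships 105; R3 ships 85; R4 ships 71.)

3094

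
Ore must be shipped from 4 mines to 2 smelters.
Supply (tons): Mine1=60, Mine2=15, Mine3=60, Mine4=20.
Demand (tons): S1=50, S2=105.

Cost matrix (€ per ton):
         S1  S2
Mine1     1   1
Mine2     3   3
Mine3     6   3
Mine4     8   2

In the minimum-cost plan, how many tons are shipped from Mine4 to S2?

Solving gives:
  Mine1–S1: 50 × €1 = €50
  Mine1–S2: 10 × €1 = €10
  Mine2–S2: 15 × €3 = €45
  Mine3–S2: 60 × €3 = €180
  Mine4–S2: 20 × €2 = €40
Total cost = €325.
So Mine4→S2 carries 20 tons.

20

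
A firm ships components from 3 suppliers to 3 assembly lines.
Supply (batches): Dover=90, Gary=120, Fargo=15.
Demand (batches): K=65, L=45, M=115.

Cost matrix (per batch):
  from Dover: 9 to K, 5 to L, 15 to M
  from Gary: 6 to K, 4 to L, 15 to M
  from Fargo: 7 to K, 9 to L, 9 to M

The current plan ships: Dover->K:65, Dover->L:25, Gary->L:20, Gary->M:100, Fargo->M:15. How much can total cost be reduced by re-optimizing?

Current plan cost = 65·9 + 25·5 + 20·4 + 100·15 + 15·9 = 2425.
Optimal plan:
  Dover→M: 90 batches
  Gary→K: 65 batches
  Gary→L: 45 batches
  Gary→M: 10 batches
  Fargo→M: 15 batches
Optimal cost = 2205.
Saving = 2425 − 2205 = 220.

220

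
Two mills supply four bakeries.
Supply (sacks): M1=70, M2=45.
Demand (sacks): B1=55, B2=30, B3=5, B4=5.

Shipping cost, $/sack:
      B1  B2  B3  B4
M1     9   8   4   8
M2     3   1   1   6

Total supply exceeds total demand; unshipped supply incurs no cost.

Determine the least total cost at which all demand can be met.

495

A cheapest plan:
  M1->B1: 40 × $9 = $360
  M1->B3: 5 × $4 = $20
  M1->B4: 5 × $8 = $40
  M2->B1: 15 × $3 = $45
  M2->B2: 30 × $1 = $30
Total = 360 + 20 + 40 + 45 + 30 = $495.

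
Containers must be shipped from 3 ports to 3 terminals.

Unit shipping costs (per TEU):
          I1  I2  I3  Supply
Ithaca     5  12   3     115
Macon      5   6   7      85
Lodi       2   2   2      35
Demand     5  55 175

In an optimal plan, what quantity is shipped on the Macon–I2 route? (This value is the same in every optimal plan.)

55

Optimal shipments:
  Ithaca→I3: 115 × 3 = 345
  Macon→I1: 5 × 5 = 25
  Macon→I2: 55 × 6 = 330
  Macon→I3: 25 × 7 = 175
  Lodi→I3: 35 × 2 = 70
Total cost = 945.
So Macon→I2 carries 55 TEU.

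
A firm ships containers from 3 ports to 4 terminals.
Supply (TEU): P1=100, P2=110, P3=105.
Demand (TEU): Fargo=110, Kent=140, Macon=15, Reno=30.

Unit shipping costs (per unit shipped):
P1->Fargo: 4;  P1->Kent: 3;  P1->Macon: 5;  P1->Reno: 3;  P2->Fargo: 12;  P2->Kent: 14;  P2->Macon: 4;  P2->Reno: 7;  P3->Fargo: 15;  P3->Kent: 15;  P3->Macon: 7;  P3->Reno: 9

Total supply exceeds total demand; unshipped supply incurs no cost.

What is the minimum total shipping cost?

Optimal allocation:
  P1–Kent: 100 × 3 = 300
  P2–Fargo: 110 × 12 = 1320
  P3–Kent: 40 × 15 = 600
  P3–Macon: 15 × 7 = 105
  P3–Reno: 30 × 9 = 270
Total = 300 + 1320 + 600 + 105 + 270 = 2595.

2595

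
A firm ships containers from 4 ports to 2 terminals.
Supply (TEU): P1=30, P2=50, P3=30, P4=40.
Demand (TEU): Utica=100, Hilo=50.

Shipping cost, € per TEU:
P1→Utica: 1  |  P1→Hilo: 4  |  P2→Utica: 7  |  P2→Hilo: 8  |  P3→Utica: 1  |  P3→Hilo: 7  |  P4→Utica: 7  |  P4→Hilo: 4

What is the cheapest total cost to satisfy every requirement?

580

Optimal allocation:
  P1->Utica: 30 TEU
  P2->Utica: 40 TEU
  P2->Hilo: 10 TEU
  P3->Utica: 30 TEU
  P4->Hilo: 40 TEU
Total cost = €580.
(Supply check: P1 ships 30; P2 ships 50; P3 ships 30; P4 ships 40.)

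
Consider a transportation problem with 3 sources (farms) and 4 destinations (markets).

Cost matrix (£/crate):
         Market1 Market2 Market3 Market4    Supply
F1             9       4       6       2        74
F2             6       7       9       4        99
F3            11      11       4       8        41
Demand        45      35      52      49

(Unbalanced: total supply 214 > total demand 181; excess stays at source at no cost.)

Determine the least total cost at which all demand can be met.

780

Optimal allocation:
  F1->Market2: 35 × £4 = £140
  F1->Market3: 11 × £6 = £66
  F1->Market4: 28 × £2 = £56
  F2->Market1: 45 × £6 = £270
  F2->Market4: 21 × £4 = £84
  F3->Market3: 41 × £4 = £164
Total = 140 + 66 + 56 + 270 + 84 + 164 = £780.
(Supply check: F1 ships 74; F2 ships 66; F3 ships 41.)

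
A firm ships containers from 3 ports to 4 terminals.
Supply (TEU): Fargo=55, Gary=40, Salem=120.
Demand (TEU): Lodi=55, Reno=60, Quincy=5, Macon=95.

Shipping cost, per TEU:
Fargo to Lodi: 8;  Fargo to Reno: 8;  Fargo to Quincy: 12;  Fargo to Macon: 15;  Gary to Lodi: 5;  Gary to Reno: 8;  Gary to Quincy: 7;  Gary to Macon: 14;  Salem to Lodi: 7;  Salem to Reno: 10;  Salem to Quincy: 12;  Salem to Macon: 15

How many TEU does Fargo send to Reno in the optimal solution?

55

The minimum-cost plan:
  Fargo to Reno: 55 TEU
  Gary to Lodi: 30 TEU
  Gary to Reno: 5 TEU
  Gary to Quincy: 5 TEU
  Salem to Lodi: 25 TEU
  Salem to Macon: 95 TEU
Total cost = 2265.
So Fargo→Reno carries 55 TEU.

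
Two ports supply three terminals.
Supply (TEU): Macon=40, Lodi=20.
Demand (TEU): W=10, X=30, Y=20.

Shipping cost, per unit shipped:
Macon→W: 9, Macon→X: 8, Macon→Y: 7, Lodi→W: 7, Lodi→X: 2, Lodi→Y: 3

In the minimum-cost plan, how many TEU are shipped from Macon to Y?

20

The minimum-cost plan:
  Macon->W: 10 TEU
  Macon->X: 10 TEU
  Macon->Y: 20 TEU
  Lodi->X: 20 TEU
Total cost = 350.
So Macon→Y carries 20 TEU.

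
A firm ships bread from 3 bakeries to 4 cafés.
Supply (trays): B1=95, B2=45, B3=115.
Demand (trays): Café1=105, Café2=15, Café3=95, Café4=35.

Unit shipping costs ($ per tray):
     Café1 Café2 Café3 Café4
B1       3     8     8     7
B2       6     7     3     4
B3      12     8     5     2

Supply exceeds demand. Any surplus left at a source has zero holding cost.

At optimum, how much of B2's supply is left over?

Minimum-cost shipments:
  B1–Café1: 95 × $3 = $285
  B2–Café1: 10 × $6 = $60
  B2–Café3: 35 × $3 = $105
  B3–Café2: 15 × $8 = $120
  B3–Café3: 60 × $5 = $300
  B3–Café4: 35 × $2 = $70
Total cost = $940.
B2 ships 45 of its 45, leaving 0.

0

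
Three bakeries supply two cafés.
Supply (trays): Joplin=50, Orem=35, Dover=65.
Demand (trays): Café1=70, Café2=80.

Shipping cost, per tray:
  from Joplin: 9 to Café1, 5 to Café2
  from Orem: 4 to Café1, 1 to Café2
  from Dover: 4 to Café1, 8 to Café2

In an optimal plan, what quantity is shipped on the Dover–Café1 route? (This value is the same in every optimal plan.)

The minimum-cost plan:
  Joplin->Café2: 50 × 5 = 250
  Orem->Café1: 5 × 4 = 20
  Orem->Café2: 30 × 1 = 30
  Dover->Café1: 65 × 4 = 260
Total cost = 560.
So Dover→Café1 carries 65 trays.

65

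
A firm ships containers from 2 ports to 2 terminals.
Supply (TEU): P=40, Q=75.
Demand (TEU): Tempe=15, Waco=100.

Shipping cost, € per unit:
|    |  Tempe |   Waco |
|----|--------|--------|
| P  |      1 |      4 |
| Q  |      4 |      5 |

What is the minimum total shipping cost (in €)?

A cheapest plan:
  P→Tempe: 15 × €1 = €15
  P→Waco: 25 × €4 = €100
  Q→Waco: 75 × €5 = €375
Total = 15 + 100 + 375 = €490.
(Supply check: P ships 40; Q ships 75.)

490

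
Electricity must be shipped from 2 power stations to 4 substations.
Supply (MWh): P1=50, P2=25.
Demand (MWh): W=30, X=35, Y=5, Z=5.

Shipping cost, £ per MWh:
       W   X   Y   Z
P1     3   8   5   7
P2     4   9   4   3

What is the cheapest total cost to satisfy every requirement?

An optimal shipping plan:
  P1–W: 15 × £3 = £45
  P1–X: 35 × £8 = £280
  P2–W: 15 × £4 = £60
  P2–Y: 5 × £4 = £20
  P2–Z: 5 × £3 = £15
Total = 45 + 280 + 60 + 20 + 15 = £420.

420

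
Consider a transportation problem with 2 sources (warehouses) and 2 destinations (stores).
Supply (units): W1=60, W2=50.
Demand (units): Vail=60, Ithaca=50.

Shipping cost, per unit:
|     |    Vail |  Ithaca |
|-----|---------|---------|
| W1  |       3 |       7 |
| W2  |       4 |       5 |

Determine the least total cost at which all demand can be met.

430

An optimal shipping plan:
  W1 to Vail: 60 × 3 = 180
  W2 to Ithaca: 50 × 5 = 250
Total = 180 + 250 = 430.
(Supply check: W1 ships 60; W2 ships 50.)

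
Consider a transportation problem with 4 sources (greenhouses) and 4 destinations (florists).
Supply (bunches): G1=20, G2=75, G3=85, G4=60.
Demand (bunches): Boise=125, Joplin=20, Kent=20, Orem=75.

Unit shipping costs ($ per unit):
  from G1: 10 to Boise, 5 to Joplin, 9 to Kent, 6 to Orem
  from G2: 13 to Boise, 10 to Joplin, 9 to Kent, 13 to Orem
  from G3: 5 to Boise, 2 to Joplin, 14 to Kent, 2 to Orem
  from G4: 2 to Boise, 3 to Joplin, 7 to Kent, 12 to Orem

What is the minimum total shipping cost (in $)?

An optimal shipping plan:
  G1 to Joplin: 20 × $5 = $100
  G2 to Boise: 55 × $13 = $715
  G2 to Kent: 20 × $9 = $180
  G3 to Boise: 10 × $5 = $50
  G3 to Orem: 75 × $2 = $150
  G4 to Boise: 60 × $2 = $120
Total = 100 + 715 + 180 + 50 + 150 + 120 = $1315.
(Supply check: G1 ships 20; G2 ships 75; G3 ships 85; G4 ships 60.)

1315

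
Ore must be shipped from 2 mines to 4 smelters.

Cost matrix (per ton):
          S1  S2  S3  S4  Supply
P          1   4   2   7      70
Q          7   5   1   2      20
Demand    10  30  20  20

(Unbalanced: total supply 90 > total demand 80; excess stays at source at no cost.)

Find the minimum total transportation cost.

210

Optimal allocation:
  P->S1: 10 × 1 = 10
  P->S2: 30 × 4 = 120
  P->S3: 20 × 2 = 40
  Q->S4: 20 × 2 = 40
Total = 10 + 120 + 40 + 40 = 210.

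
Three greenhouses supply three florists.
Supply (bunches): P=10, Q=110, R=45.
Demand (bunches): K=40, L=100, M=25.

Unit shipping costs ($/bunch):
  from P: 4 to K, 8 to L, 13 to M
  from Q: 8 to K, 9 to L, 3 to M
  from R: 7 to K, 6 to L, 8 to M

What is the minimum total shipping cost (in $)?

1120

Optimal allocation:
  P–K: 10 × $4 = $40
  Q–K: 30 × $8 = $240
  Q–L: 55 × $9 = $495
  Q–M: 25 × $3 = $75
  R–L: 45 × $6 = $270
Total = 40 + 240 + 495 + 75 + 270 = $1120.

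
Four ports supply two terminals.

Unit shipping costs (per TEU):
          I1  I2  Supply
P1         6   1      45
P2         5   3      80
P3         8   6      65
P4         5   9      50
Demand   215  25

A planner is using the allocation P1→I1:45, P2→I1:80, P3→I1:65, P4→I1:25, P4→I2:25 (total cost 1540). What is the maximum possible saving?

225

Current plan cost = 45·6 + 80·5 + 65·8 + 25·5 + 25·9 = 1540.
Optimal plan:
  P1->I1: 20 × 6 = 120
  P1->I2: 25 × 1 = 25
  P2->I1: 80 × 5 = 400
  P3->I1: 65 × 8 = 520
  P4->I1: 50 × 5 = 250
Optimal cost = 1315.
Saving = 1540 − 1315 = 225.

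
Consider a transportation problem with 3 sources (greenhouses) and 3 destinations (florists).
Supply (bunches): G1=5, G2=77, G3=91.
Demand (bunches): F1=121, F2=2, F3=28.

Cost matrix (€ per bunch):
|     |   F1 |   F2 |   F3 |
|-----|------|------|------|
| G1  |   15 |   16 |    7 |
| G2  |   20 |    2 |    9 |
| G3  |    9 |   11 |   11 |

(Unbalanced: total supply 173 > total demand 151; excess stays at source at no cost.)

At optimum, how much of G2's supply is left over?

An optimal plan:
  G1->F1: 5 × €15 = €75
  G2->F1: 25 × €20 = €500
  G2->F2: 2 × €2 = €4
  G2->F3: 28 × €9 = €252
  G3->F1: 91 × €9 = €819
Total cost = €1650.
G2 ships 55 of its 77, leaving 22.

22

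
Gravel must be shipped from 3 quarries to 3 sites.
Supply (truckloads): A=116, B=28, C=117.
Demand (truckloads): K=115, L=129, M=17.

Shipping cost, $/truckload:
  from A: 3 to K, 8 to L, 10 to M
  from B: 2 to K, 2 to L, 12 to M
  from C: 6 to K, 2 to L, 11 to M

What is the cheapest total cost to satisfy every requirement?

A cheapest plan:
  A→K: 99 × $3 = $297
  A→M: 17 × $10 = $170
  B→K: 16 × $2 = $32
  B→L: 12 × $2 = $24
  C→L: 117 × $2 = $234
Total = 297 + 170 + 32 + 24 + 234 = $757.
(Supply check: A ships 116; B ships 28; C ships 117.)

757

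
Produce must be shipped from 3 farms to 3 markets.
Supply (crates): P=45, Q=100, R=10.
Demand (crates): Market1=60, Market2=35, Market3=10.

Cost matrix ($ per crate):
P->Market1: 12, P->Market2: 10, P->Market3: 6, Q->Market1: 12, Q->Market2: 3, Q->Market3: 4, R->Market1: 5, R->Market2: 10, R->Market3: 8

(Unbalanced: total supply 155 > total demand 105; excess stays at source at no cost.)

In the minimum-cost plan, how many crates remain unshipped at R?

Minimum-cost shipments:
  Q->Market1: 50 × $12 = $600
  Q->Market2: 35 × $3 = $105
  Q->Market3: 10 × $4 = $40
  R->Market1: 10 × $5 = $50
Total cost = $795.
R ships 10 of its 10, leaving 0.

0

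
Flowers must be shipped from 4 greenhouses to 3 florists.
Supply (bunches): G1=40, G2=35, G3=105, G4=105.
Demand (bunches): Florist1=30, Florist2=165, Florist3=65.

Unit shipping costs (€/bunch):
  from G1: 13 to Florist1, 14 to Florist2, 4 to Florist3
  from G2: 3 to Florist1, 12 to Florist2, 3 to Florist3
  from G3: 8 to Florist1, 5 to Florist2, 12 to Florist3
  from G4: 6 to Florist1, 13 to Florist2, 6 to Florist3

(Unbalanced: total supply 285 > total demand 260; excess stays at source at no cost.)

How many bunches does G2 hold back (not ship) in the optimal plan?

Minimum-cost shipments:
  G1→Florist3: 40 bunches
  G2→Florist1: 10 bunches
  G2→Florist3: 25 bunches
  G3→Florist2: 105 bunches
  G4→Florist1: 20 bunches
  G4→Florist2: 60 bunches
Total cost = €1690.
G2 ships 35 of its 35, leaving 0.

0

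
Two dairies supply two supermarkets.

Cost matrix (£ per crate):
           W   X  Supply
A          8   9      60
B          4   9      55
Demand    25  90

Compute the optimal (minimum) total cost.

910

An optimal shipping plan:
  A to X: 60 × £9 = £540
  B to W: 25 × £4 = £100
  B to X: 30 × £9 = £270
Total = 540 + 100 + 270 = £910.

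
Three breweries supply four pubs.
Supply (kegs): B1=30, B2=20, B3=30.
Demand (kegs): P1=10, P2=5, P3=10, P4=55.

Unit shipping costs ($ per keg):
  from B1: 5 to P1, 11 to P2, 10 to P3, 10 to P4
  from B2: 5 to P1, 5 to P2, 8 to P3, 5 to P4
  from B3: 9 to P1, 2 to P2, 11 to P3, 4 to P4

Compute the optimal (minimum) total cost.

460

A cheapest plan:
  B1 to P1: 10 × $5 = $50
  B1 to P3: 10 × $10 = $100
  B1 to P4: 10 × $10 = $100
  B2 to P4: 20 × $5 = $100
  B3 to P2: 5 × $2 = $10
  B3 to P4: 25 × $4 = $100
Total = 50 + 100 + 100 + 100 + 10 + 100 = $460.
(Supply check: B1 ships 30; B2 ships 20; B3 ships 30.)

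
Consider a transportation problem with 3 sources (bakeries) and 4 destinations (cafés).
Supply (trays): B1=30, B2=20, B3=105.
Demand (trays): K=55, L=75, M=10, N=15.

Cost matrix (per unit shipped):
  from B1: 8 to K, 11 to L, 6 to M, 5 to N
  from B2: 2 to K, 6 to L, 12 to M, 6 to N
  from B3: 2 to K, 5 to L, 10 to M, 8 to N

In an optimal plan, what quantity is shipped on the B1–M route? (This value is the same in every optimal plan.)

Solving gives:
  B1 to L: 5 × 11 = 55
  B1 to M: 10 × 6 = 60
  B1 to N: 15 × 5 = 75
  B2 to K: 20 × 2 = 40
  B3 to K: 35 × 2 = 70
  B3 to L: 70 × 5 = 350
Total cost = 650.
So B1→M carries 10 trays.

10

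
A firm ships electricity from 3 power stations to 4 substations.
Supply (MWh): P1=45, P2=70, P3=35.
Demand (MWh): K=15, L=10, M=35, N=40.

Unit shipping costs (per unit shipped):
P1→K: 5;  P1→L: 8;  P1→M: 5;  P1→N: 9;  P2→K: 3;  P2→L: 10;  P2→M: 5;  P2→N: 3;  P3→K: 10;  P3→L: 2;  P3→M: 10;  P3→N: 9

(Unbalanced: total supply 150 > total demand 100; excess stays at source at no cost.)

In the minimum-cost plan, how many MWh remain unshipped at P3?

An optimal plan:
  P1 to M: 35 MWh
  P2 to K: 15 MWh
  P2 to N: 40 MWh
  P3 to L: 10 MWh
Total cost = 360.
P3 ships 10 of its 35, leaving 25.

25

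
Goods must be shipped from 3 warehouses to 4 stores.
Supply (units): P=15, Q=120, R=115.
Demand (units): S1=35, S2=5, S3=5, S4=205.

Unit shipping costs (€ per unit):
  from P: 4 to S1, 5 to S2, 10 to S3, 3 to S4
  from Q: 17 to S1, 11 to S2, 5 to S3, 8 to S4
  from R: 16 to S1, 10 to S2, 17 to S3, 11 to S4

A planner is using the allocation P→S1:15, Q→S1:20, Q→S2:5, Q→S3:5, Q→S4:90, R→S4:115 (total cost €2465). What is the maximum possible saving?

Current plan cost = 15·4 + 20·17 + 5·11 + 5·5 + 90·8 + 115·11 = €2465.
Optimal plan:
  P→S1: 15 × €4 = €60
  Q→S3: 5 × €5 = €25
  Q→S4: 115 × €8 = €920
  R→S1: 20 × €16 = €320
  R→S2: 5 × €10 = €50
  R→S4: 90 × €11 = €990
Optimal cost = €2365.
Saving = 2465 − 2365 = €100.

100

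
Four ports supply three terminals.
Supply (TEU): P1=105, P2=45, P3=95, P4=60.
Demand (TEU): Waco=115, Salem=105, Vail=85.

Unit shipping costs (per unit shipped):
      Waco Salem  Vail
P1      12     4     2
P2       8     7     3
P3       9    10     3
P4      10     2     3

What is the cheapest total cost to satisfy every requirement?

Optimal allocation:
  P1→Salem: 45 × 4 = 180
  P1→Vail: 60 × 2 = 120
  P2→Waco: 45 × 8 = 360
  P3→Waco: 70 × 9 = 630
  P3→Vail: 25 × 3 = 75
  P4→Salem: 60 × 2 = 120
Total = 180 + 120 + 360 + 630 + 75 + 120 = 1485.
(Supply check: P1 ships 105; P2 ships 45; P3 ships 95; P4 ships 60.)

1485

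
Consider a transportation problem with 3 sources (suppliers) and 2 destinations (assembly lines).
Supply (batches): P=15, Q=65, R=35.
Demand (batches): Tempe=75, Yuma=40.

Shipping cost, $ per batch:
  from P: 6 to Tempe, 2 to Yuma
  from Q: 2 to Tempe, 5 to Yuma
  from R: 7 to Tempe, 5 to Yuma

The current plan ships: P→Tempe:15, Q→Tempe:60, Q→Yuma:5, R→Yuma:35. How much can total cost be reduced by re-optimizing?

55

Current plan cost = 15·6 + 60·2 + 5·5 + 35·5 = $410.
Optimal plan:
  P to Yuma: 15 × $2 = $30
  Q to Tempe: 65 × $2 = $130
  R to Tempe: 10 × $7 = $70
  R to Yuma: 25 × $5 = $125
Optimal cost = $355.
Saving = 410 − 355 = $55.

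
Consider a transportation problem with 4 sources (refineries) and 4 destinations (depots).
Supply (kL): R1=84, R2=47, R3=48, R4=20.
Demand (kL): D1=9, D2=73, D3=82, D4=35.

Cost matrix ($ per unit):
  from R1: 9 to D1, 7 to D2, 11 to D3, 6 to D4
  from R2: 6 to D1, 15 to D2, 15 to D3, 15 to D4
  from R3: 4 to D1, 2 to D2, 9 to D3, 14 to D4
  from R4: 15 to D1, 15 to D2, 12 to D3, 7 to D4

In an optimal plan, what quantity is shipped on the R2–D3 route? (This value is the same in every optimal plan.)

Solving gives:
  R1→D2: 25 × $7 = $175
  R1→D3: 24 × $11 = $264
  R1→D4: 35 × $6 = $210
  R2→D1: 9 × $6 = $54
  R2→D3: 38 × $15 = $570
  R3→D2: 48 × $2 = $96
  R4→D3: 20 × $12 = $240
Total cost = $1609.
So R2→D3 carries 38 kL.

38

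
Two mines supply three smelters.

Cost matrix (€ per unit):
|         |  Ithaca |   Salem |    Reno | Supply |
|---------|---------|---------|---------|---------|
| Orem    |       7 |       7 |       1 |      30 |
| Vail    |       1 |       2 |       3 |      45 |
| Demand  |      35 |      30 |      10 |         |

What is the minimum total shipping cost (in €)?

205

A cheapest plan:
  Orem–Salem: 20 × €7 = €140
  Orem–Reno: 10 × €1 = €10
  Vail–Ithaca: 35 × €1 = €35
  Vail–Salem: 10 × €2 = €20
Total = 140 + 10 + 35 + 20 = €205.
(Supply check: Orem ships 30; Vail ships 45.)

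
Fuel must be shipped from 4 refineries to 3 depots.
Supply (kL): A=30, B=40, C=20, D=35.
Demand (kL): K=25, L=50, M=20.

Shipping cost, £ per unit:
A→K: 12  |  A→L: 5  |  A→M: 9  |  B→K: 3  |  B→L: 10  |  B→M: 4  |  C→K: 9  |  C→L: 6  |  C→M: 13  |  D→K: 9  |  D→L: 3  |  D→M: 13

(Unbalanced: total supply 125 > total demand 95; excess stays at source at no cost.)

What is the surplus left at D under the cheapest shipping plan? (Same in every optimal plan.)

0

Minimum-cost shipments:
  A->L: 15 × £5 = £75
  A->M: 5 × £9 = £45
  B->K: 25 × £3 = £75
  B->M: 15 × £4 = £60
  D->L: 35 × £3 = £105
Total cost = £360.
D ships 35 of its 35, leaving 0.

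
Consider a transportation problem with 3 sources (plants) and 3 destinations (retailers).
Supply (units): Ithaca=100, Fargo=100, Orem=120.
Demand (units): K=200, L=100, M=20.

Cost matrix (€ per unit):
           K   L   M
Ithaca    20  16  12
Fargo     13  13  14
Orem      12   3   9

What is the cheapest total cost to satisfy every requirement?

3680

A cheapest plan:
  Ithaca->K: 80 units
  Ithaca->M: 20 units
  Fargo->K: 100 units
  Orem->K: 20 units
  Orem->L: 100 units
Total cost = €3680.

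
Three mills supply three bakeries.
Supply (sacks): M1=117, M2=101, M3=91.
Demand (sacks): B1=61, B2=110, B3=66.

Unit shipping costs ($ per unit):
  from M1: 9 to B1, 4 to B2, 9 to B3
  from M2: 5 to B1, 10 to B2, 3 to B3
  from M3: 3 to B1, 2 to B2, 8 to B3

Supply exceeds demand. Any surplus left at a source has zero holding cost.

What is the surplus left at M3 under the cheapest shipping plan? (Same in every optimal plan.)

0

Minimum-cost shipments:
  M1–B2: 80 × $4 = $320
  M2–B3: 66 × $3 = $198
  M3–B1: 61 × $3 = $183
  M3–B2: 30 × $2 = $60
Total cost = $761.
M3 ships 91 of its 91, leaving 0.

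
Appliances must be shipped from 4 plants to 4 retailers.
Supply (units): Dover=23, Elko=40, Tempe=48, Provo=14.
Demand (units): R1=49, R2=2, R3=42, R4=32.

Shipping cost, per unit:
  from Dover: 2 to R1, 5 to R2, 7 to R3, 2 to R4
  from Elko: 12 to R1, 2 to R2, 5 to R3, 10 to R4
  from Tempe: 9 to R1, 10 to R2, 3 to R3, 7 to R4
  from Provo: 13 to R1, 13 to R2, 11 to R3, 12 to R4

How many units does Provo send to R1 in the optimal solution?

Solving gives:
  Dover–R1: 23 × 2 = 46
  Elko–R2: 2 × 2 = 4
  Elko–R3: 38 × 5 = 190
  Tempe–R1: 12 × 9 = 108
  Tempe–R3: 4 × 3 = 12
  Tempe–R4: 32 × 7 = 224
  Provo–R1: 14 × 13 = 182
Total cost = 766.
So Provo→R1 carries 14 units.

14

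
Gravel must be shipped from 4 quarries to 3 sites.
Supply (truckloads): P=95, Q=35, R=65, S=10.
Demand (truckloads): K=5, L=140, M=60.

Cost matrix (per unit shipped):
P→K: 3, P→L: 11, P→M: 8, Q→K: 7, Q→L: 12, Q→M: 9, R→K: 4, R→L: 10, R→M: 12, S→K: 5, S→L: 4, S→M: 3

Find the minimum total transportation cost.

Optimal allocation:
  P->K: 5 × 3 = 15
  P->L: 65 × 11 = 715
  P->M: 25 × 8 = 200
  Q->M: 35 × 9 = 315
  R->L: 65 × 10 = 650
  S->L: 10 × 4 = 40
Total = 15 + 715 + 200 + 315 + 650 + 40 = 1935.

1935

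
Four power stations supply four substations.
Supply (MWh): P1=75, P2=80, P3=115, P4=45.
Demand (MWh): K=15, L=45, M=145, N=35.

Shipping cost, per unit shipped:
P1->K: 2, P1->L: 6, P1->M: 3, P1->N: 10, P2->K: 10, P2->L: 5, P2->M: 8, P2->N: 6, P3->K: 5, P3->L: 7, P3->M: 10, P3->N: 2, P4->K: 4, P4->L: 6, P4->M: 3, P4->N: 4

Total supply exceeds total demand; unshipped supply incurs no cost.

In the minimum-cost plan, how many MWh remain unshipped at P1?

Minimum-cost shipments:
  P1->M: 75 × 3 = 225
  P2->L: 45 × 5 = 225
  P2->M: 25 × 8 = 200
  P3->K: 15 × 5 = 75
  P3->N: 35 × 2 = 70
  P4->M: 45 × 3 = 135
Total cost = 930.
P1 ships 75 of its 75, leaving 0.

0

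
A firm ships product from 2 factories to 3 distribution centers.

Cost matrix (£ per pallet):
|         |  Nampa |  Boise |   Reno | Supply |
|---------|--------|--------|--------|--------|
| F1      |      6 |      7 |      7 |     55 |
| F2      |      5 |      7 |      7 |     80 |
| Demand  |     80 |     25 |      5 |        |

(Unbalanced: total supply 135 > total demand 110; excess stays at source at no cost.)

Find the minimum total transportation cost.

Optimal allocation:
  F1->Boise: 25 × £7 = £175
  F1->Reno: 5 × £7 = £35
  F2->Nampa: 80 × £5 = £400
Total = 175 + 35 + 400 = £610.
(Supply check: F1 ships 30; F2 ships 80.)

610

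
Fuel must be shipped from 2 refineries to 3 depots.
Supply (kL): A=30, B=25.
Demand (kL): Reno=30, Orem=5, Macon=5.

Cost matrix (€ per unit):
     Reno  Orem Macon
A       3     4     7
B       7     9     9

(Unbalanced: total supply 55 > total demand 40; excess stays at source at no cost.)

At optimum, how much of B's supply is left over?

Minimum-cost shipments:
  A->Reno: 25 × €3 = €75
  A->Orem: 5 × €4 = €20
  B->Reno: 5 × €7 = €35
  B->Macon: 5 × €9 = €45
Total cost = €175.
B ships 10 of its 25, leaving 15.

15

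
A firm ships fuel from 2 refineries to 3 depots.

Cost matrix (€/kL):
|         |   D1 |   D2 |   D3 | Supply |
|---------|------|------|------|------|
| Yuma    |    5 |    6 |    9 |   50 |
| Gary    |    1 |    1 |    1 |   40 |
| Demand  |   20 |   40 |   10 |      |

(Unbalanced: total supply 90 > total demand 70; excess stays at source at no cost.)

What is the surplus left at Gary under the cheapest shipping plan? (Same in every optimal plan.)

0

An optimal plan:
  Yuma→D1: 20 kL
  Yuma→D2: 10 kL
  Gary→D2: 30 kL
  Gary→D3: 10 kL
Total cost = €200.
Gary ships 40 of its 40, leaving 0.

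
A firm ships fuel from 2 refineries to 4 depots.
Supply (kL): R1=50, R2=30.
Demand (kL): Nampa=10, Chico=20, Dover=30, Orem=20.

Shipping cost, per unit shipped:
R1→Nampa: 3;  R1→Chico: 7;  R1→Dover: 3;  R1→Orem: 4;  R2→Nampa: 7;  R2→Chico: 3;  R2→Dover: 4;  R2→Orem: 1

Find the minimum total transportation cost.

A cheapest plan:
  R1->Nampa: 10 kL
  R1->Dover: 30 kL
  R1->Orem: 10 kL
  R2->Chico: 20 kL
  R2->Orem: 10 kL
Total cost = 230.
(Supply check: R1 ships 50; R2 ships 30.)

230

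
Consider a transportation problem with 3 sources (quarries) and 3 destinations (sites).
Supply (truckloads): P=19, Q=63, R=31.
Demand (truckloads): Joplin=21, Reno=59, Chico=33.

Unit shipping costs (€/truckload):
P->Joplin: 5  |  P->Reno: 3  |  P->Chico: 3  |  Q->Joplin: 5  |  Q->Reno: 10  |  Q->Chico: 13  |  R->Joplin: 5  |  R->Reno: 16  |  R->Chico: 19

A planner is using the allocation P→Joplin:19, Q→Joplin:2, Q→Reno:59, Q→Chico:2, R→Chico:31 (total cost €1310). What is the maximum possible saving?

316

Current plan cost = 19·5 + 2·5 + 59·10 + 2·13 + 31·19 = €1310.
Optimal plan:
  P to Chico: 19 truckloads
  Q to Reno: 49 truckloads
  Q to Chico: 14 truckloads
  R to Joplin: 21 truckloads
  R to Reno: 10 truckloads
Optimal cost = €994.
Saving = 1310 − 994 = €316.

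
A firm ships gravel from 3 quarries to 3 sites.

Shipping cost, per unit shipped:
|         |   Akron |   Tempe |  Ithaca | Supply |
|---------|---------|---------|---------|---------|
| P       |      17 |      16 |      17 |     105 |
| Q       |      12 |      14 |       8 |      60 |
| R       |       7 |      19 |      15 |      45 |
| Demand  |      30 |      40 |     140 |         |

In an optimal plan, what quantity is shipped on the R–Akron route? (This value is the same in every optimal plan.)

The minimum-cost plan:
  P to Tempe: 40 × 16 = 640
  P to Ithaca: 65 × 17 = 1105
  Q to Ithaca: 60 × 8 = 480
  R to Akron: 30 × 7 = 210
  R to Ithaca: 15 × 15 = 225
Total cost = 2660.
So R→Akron carries 30 truckloads.

30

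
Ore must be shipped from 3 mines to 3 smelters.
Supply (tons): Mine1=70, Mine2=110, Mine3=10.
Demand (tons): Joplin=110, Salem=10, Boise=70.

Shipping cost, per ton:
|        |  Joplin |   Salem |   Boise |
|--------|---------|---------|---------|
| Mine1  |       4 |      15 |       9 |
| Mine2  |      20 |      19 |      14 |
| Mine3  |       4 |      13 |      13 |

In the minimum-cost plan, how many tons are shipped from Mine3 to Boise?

Optimal shipments:
  Mine1→Joplin: 70 tons
  Mine2→Joplin: 30 tons
  Mine2→Salem: 10 tons
  Mine2→Boise: 70 tons
  Mine3→Joplin: 10 tons
Total cost = 2090.
The route Mine3→Boise is not used.

0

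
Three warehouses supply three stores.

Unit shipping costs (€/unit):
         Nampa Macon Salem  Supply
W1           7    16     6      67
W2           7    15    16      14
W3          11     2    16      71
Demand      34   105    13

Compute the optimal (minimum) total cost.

One minimum-cost allocation:
  W1→Nampa: 34 × €7 = €238
  W1→Macon: 20 × €16 = €320
  W1→Salem: 13 × €6 = €78
  W2→Macon: 14 × €15 = €210
  W3→Macon: 71 × €2 = €142
Total = 238 + 320 + 78 + 210 + 142 = €988.

988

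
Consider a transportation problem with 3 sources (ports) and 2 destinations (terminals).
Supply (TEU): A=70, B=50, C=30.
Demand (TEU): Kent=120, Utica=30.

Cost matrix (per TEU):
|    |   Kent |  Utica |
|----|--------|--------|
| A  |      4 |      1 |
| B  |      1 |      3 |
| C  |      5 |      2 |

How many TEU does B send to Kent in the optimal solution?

50

Solving gives:
  A->Kent: 40 TEU
  A->Utica: 30 TEU
  B->Kent: 50 TEU
  C->Kent: 30 TEU
Total cost = 390.
So B→Kent carries 50 TEU.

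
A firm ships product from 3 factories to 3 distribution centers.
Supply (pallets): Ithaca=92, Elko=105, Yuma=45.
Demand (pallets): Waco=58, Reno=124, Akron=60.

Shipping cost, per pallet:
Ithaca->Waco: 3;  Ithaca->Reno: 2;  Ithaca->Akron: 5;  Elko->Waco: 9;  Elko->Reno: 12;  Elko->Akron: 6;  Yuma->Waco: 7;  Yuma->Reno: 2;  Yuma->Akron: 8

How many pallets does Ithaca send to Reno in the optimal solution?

The minimum-cost plan:
  Ithaca–Waco: 13 × 3 = 39
  Ithaca–Reno: 79 × 2 = 158
  Elko–Waco: 45 × 9 = 405
  Elko–Akron: 60 × 6 = 360
  Yuma–Reno: 45 × 2 = 90
Total cost = 1052.
So Ithaca→Reno carries 79 pallets.

79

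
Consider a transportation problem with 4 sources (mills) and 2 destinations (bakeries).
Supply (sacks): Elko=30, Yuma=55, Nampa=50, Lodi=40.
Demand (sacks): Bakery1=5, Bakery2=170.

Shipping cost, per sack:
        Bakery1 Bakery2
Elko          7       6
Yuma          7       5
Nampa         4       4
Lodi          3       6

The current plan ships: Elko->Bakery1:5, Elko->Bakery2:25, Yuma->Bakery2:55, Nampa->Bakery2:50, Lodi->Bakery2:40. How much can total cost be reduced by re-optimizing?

Current plan cost = 5·7 + 25·6 + 55·5 + 50·4 + 40·6 = 900.
Optimal plan:
  Elko–Bakery2: 30 × 6 = 180
  Yuma–Bakery2: 55 × 5 = 275
  Nampa–Bakery2: 50 × 4 = 200
  Lodi–Bakery1: 5 × 3 = 15
  Lodi–Bakery2: 35 × 6 = 210
Optimal cost = 880.
Saving = 900 − 880 = 20.

20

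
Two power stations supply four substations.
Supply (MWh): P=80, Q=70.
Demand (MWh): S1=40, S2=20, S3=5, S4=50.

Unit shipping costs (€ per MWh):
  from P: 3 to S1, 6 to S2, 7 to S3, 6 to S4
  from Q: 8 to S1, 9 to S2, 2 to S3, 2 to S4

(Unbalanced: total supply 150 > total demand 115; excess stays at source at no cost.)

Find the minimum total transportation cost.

350

One minimum-cost allocation:
  P->S1: 40 × €3 = €120
  P->S2: 20 × €6 = €120
  Q->S3: 5 × €2 = €10
  Q->S4: 50 × €2 = €100
Total = 120 + 120 + 10 + 100 = €350.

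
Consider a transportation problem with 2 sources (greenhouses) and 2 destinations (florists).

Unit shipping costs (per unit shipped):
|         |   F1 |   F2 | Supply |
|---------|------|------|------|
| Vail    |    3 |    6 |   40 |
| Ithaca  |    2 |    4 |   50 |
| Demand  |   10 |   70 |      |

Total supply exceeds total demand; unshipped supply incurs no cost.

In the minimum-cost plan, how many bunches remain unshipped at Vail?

10

Minimum-cost shipments:
  Vail to F1: 10 × 3 = 30
  Vail to F2: 20 × 6 = 120
  Ithaca to F2: 50 × 4 = 200
Total cost = 350.
Vail ships 30 of its 40, leaving 10.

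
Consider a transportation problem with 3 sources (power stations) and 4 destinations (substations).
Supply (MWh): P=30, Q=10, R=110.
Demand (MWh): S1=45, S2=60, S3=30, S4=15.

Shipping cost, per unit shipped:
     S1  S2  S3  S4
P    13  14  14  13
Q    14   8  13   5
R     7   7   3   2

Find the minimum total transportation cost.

1045

A cheapest plan:
  P→S1: 30 × 13 = 390
  Q→S2: 10 × 8 = 80
  R→S1: 15 × 7 = 105
  R→S2: 50 × 7 = 350
  R→S3: 30 × 3 = 90
  R→S4: 15 × 2 = 30
Total = 390 + 80 + 105 + 350 + 90 + 30 = 1045.
(Supply check: P ships 30; Q ships 10; R ships 110.)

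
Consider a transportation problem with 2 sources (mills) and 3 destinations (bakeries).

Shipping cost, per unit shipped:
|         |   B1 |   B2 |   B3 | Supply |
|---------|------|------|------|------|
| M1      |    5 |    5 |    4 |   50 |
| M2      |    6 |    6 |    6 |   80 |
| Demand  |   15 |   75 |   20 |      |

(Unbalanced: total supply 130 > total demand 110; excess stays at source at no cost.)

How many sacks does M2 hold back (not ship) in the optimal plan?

Minimum-cost shipments:
  M1–B2: 30 × 5 = 150
  M1–B3: 20 × 4 = 80
  M2–B1: 15 × 6 = 90
  M2–B2: 45 × 6 = 270
Total cost = 590.
M2 ships 60 of its 80, leaving 20.

20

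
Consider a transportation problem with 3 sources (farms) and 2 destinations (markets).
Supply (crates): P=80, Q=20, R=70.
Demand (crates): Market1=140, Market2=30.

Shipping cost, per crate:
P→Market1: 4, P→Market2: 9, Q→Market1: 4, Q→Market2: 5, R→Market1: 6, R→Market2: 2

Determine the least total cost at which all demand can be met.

700

Optimal allocation:
  P to Market1: 80 × 4 = 320
  Q to Market1: 20 × 4 = 80
  R to Market1: 40 × 6 = 240
  R to Market2: 30 × 2 = 60
Total = 320 + 80 + 240 + 60 = 700.
(Supply check: P ships 80; Q ships 20; R ships 70.)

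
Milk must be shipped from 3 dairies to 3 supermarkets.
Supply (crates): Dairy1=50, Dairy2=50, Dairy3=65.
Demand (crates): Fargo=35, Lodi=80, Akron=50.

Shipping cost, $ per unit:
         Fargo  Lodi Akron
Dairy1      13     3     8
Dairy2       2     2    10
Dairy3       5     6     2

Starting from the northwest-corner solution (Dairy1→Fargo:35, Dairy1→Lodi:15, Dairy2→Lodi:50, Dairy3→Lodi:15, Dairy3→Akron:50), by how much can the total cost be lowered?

365

Current plan cost = 35·13 + 15·3 + 50·2 + 15·6 + 50·2 = $790.
Optimal plan:
  Dairy1->Lodi: 50 × $3 = $150
  Dairy2->Fargo: 20 × $2 = $40
  Dairy2->Lodi: 30 × $2 = $60
  Dairy3->Fargo: 15 × $5 = $75
  Dairy3->Akron: 50 × $2 = $100
Optimal cost = $425.
Saving = 790 − 425 = $365.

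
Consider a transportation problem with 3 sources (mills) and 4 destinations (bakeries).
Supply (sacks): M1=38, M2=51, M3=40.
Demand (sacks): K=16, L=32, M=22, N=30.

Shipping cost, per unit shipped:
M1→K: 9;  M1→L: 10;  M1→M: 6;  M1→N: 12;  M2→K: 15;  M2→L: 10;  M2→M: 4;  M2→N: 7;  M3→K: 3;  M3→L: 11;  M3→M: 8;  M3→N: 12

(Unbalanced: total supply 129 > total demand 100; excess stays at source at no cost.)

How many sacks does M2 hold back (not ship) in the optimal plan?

0

An optimal plan:
  M1–L: 32 × 10 = 320
  M1–M: 1 × 6 = 6
  M2–M: 21 × 4 = 84
  M2–N: 30 × 7 = 210
  M3–K: 16 × 3 = 48
Total cost = 668.
M2 ships 51 of its 51, leaving 0.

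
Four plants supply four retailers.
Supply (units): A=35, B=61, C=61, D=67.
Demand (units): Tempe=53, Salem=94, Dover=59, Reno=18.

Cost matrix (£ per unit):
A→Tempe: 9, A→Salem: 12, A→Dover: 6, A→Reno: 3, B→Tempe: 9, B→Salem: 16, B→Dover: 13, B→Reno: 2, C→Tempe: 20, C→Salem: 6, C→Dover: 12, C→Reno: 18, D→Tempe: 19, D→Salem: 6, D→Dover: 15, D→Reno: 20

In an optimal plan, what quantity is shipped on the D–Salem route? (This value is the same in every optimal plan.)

The minimum-cost plan:
  A->Tempe: 10 × £9 = £90
  A->Dover: 25 × £6 = £150
  B->Tempe: 43 × £9 = £387
  B->Reno: 18 × £2 = £36
  C->Salem: 27 × £6 = £162
  C->Dover: 34 × £12 = £408
  D->Salem: 67 × £6 = £402
Total cost = £1635.
So D→Salem carries 67 units.

67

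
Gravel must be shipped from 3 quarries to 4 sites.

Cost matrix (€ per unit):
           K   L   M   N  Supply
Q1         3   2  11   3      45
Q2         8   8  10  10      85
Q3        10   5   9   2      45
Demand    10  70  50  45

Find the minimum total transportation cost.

960

One minimum-cost allocation:
  Q1 to L: 45 × €2 = €90
  Q2 to K: 10 × €8 = €80
  Q2 to L: 25 × €8 = €200
  Q2 to M: 50 × €10 = €500
  Q3 to N: 45 × €2 = €90
Total = 90 + 80 + 200 + 500 + 90 = €960.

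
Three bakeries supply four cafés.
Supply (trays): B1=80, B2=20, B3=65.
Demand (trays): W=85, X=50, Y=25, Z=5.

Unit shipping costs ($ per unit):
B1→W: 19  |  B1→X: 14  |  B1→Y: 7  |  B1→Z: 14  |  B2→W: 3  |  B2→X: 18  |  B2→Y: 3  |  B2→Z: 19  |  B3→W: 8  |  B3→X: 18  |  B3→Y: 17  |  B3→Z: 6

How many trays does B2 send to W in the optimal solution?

The minimum-cost plan:
  B1–X: 50 trays
  B1–Y: 25 trays
  B1–Z: 5 trays
  B2–W: 20 trays
  B3–W: 65 trays
Total cost = $1525.
So B2→W carries 20 trays.

20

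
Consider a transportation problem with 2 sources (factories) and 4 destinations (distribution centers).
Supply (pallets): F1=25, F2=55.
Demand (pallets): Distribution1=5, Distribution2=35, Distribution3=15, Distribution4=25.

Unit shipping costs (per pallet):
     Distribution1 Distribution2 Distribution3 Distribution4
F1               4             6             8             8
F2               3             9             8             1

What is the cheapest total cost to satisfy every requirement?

One minimum-cost allocation:
  F1→Distribution2: 25 × 6 = 150
  F2→Distribution1: 5 × 3 = 15
  F2→Distribution2: 10 × 9 = 90
  F2→Distribution3: 15 × 8 = 120
  F2→Distribution4: 25 × 1 = 25
Total = 150 + 15 + 90 + 120 + 25 = 400.

400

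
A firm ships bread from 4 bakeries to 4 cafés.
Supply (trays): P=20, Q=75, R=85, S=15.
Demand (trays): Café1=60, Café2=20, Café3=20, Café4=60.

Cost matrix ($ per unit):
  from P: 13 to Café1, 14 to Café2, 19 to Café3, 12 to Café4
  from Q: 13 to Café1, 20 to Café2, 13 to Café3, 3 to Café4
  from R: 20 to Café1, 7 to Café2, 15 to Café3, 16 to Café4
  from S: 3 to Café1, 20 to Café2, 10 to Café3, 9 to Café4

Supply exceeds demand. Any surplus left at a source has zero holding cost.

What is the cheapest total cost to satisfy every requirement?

1320

A cheapest plan:
  P->Café1: 20 trays
  Q->Café1: 15 trays
  Q->Café4: 60 trays
  R->Café1: 10 trays
  R->Café2: 20 trays
  R->Café3: 20 trays
  S->Café1: 15 trays
Total cost = $1320.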